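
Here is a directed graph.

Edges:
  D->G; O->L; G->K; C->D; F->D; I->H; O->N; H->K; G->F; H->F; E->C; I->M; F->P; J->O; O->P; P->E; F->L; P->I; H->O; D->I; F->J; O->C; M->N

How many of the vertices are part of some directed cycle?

10

A vertex is on a directed cycle iff it belongs to a strongly connected component of size ≥ 2 (or has a self-loop).
The vertices on cycles are {C, D, E, F, G, H, I, J, O, P} — 10 in total.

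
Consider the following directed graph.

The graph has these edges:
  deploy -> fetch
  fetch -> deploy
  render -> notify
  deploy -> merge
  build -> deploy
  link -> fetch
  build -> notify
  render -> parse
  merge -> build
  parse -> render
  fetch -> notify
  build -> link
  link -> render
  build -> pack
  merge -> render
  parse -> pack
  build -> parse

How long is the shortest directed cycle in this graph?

For each vertex v, BFS finds the shortest path from v back to v.
The shortest such closed walk is deploy → fetch → deploy, length 2.

2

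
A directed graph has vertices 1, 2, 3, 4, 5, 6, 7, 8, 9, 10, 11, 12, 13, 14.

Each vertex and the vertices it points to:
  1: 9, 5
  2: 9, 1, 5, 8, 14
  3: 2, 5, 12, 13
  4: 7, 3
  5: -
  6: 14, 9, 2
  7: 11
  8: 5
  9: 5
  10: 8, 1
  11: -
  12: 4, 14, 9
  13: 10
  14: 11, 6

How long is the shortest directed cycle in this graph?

2

For each vertex v, BFS finds the shortest path from v back to v.
The shortest such closed walk is 14 → 6 → 14, length 2.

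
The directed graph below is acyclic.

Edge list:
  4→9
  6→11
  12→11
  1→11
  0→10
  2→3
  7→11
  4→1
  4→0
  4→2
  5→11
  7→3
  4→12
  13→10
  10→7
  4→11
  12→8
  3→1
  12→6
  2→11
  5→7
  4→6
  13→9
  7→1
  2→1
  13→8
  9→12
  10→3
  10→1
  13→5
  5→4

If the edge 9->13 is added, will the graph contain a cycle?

Adding 9→13 creates a cycle iff 13 can already reach 9.
Path from 13: 13 → 9.
So 13 → … → 9 → 13 is a cycle.

Yes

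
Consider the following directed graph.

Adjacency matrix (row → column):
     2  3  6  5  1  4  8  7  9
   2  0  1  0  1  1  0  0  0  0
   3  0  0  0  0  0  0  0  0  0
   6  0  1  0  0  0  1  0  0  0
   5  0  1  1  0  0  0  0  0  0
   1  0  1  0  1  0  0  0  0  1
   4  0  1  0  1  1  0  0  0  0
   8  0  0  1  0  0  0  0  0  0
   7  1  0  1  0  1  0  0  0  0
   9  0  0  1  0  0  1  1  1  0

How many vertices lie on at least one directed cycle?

A vertex is on a directed cycle iff it belongs to a strongly connected component of size ≥ 2 (or has a self-loop).
The vertices on cycles are {1, 2, 4, 5, 6, 7, 8, 9} — 8 in total.

8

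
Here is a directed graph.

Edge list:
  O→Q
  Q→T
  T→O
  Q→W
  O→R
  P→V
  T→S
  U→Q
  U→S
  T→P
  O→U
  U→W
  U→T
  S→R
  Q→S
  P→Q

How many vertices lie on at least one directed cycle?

5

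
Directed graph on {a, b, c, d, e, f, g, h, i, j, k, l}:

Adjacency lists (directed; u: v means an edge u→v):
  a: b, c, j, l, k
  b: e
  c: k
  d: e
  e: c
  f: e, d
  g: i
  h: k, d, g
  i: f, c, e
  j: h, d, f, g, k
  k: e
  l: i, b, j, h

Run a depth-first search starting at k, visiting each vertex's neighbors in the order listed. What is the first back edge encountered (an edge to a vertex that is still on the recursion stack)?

c->k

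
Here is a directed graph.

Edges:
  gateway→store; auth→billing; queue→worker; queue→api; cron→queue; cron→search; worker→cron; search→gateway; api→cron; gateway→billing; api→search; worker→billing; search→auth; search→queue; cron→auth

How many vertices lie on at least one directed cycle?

A vertex is on a directed cycle iff it belongs to a strongly connected component of size ≥ 2 (or has a self-loop).
The vertices on cycles are {api, cron, queue, search, worker} — 5 in total.

5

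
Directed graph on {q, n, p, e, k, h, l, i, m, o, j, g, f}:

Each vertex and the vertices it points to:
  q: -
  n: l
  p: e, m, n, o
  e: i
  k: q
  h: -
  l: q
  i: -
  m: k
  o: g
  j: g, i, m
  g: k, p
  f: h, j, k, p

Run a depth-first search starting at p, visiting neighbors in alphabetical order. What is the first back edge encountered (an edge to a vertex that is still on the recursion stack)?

g→p

DFS from p (visiting neighbors in alphabetical order); mark gray on enter, black on exit:
p gray
  e gray
    i gray
    i black
  e black
  m gray
    k gray
      q gray
      q black
    k black
  m black
  n gray
    l gray
      l→q: q black — skip
    l black
  n black
  o gray
    g gray
      g→k: k black — skip
      g→p: p is gray → back edge
First back edge: g → p.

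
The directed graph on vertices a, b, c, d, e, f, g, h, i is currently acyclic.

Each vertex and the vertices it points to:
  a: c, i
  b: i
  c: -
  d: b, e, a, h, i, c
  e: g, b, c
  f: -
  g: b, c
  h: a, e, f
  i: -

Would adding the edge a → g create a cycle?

No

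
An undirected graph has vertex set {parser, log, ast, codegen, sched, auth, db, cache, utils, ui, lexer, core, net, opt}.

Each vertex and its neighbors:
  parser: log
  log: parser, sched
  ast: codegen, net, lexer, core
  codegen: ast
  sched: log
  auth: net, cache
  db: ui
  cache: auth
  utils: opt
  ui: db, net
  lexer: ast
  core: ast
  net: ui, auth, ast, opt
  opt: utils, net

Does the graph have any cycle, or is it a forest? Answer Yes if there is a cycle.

DFS, tracking each vertex's parent; an edge to a visited non-parent vertex closes a cycle.
Start from core:
visit core (parent –)
  visit ast (parent core)
    visit codegen (parent ast)
      codegen–ast: parent, skip
    visit net (parent ast)
      visit ui (parent net)
        visit db (parent ui)
          db–ui: parent, skip
        ui–net: parent, skip
      visit auth (parent net)
        auth–net: parent, skip
        visit cache (parent auth)
          cache–auth: parent, skip
      net–ast: parent, skip
      visit opt (parent net)
        visit utils (parent opt)
          utils–opt: parent, skip
        opt–net: parent, skip
    visit lexer (parent ast)
      lexer–ast: parent, skip
    ast–core: parent, skip
visit parser (parent –)
  visit log (parent parser)
    log–parser: parent, skip
    visit sched (parent log)
      sched–log: parent, skip
No non-parent visited neighbor found — the graph is a forest.

No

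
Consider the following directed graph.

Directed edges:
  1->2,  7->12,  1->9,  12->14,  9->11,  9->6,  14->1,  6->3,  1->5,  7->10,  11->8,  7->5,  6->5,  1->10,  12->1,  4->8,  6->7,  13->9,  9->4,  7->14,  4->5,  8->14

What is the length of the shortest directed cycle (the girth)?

5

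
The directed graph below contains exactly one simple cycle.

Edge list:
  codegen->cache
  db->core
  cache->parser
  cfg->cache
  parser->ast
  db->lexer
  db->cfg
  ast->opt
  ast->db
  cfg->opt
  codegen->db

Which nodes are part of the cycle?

DFS with gray/black marking from db:
db gray
  core gray
  core black
  lexer gray
  lexer black
  cfg gray
    opt gray
    opt black
    cache gray
      parser gray
        ast gray
          ast→opt: opt black — skip
          ast→db: db is gray → back edge
Back edge closes the cycle db → cfg → cache → parser → ast → db; its vertices are {db, ast, cfg, cache, parser}.

db, ast, cfg, cache, parser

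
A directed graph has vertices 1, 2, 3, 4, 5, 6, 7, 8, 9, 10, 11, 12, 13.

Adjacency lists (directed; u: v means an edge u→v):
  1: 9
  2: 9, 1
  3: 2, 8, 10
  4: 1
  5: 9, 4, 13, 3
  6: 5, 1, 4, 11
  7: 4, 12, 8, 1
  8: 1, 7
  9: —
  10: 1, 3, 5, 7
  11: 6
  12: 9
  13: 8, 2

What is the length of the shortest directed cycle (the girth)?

For each vertex v, BFS finds the shortest path from v back to v.
The shortest such closed walk is 6 → 11 → 6, length 2.

2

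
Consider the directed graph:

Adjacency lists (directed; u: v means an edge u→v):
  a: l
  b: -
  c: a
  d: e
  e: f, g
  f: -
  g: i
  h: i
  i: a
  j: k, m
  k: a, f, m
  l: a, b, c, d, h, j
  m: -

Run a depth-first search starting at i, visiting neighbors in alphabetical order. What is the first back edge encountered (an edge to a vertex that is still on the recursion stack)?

l→a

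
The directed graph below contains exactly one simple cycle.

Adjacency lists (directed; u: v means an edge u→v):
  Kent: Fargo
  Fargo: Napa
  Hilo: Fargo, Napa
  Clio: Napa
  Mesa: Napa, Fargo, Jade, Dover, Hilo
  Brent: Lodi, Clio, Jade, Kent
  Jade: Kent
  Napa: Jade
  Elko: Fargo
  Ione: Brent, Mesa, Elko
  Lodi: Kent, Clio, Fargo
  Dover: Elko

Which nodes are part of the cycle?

Jade, Kent, Napa, Fargo

DFS with gray/black marking from Jade:
Jade gray
  Kent gray
    Fargo gray
      Napa gray
        Napa→Jade: Jade is gray → back edge
Back edge closes the cycle Jade → Kent → Fargo → Napa → Jade; its vertices are {Jade, Kent, Napa, Fargo}.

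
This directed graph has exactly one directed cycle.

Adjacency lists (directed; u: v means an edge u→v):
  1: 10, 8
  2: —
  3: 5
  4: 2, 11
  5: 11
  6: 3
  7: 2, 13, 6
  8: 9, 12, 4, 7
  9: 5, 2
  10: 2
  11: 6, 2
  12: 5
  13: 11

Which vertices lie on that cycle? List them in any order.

3, 5, 6, 11

DFS with gray/black marking from 6:
6 gray
  3 gray
    5 gray
      11 gray
        11→6: 6 is gray → back edge
Back edge closes the cycle 6 → 3 → 5 → 11 → 6; its vertices are {3, 5, 6, 11}.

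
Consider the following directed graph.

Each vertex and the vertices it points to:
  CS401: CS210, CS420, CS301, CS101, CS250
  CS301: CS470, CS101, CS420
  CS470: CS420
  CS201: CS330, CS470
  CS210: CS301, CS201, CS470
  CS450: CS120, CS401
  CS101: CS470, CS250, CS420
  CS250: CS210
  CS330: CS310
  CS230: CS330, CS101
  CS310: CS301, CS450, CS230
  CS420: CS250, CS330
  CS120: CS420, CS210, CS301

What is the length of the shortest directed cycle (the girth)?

3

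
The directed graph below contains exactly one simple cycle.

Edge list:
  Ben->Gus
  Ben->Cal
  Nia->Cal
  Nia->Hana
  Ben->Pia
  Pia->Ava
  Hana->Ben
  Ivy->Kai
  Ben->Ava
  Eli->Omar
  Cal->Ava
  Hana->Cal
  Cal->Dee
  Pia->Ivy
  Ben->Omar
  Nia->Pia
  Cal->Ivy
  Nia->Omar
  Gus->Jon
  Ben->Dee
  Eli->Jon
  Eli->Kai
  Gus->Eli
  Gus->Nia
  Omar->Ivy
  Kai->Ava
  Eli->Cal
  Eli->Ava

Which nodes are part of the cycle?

DFS with gray/black marking from Gus:
Gus gray
  Nia gray
    Cal gray
      Ava gray
      Ava black
      Ivy gray
        Kai gray
          Kai→Ava: Ava black — skip
        Kai black
      Ivy black
      Dee gray
      Dee black
    Cal black
    Hana gray
      Ben gray
        Pia gray
          Pia→Ivy: Ivy black — skip
          Pia→Ava: Ava black — skip
        Pia black
        Ben→Cal: Cal black — skip
        Omar gray
          Omar→Ivy: Ivy black — skip
        Omar black
        Ben→Gus: Gus is gray → back edge
Back edge closes the cycle Gus → Nia → Hana → Ben → Gus; its vertices are {Ben, Gus, Nia, Hana}.

Ben, Gus, Nia, Hana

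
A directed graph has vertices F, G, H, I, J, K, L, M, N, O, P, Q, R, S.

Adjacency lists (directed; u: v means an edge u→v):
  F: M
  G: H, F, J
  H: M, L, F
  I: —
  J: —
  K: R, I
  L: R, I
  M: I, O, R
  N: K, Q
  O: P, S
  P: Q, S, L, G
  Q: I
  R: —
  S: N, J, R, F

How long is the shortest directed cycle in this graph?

For each vertex v, BFS finds the shortest path from v back to v.
The shortest such closed walk is O → S → F → M → O, length 4.

4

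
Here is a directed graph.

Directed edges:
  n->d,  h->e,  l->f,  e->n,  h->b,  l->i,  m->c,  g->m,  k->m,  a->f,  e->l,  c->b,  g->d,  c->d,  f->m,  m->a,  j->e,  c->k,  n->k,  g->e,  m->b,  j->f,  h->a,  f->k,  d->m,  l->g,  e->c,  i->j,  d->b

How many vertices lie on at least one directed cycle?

11

A vertex is on a directed cycle iff it belongs to a strongly connected component of size ≥ 2 (or has a self-loop).
The vertices on cycles are {a, c, d, e, f, g, i, j, k, l, m} — 11 in total.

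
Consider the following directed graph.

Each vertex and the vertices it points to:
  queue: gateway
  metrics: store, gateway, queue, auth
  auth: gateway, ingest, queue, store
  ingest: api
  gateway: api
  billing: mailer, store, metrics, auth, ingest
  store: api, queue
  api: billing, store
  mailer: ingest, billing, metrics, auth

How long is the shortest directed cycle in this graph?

For each vertex v, BFS finds the shortest path from v back to v.
The shortest such closed walk is billing → mailer → billing, length 2.

2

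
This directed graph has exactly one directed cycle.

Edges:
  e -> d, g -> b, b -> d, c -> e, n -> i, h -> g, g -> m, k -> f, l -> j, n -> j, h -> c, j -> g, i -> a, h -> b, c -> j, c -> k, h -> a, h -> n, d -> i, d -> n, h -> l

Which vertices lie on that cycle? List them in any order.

DFS with gray/black marking from g:
g gray
  m gray
  m black
  b gray
    d gray
      n gray
        i gray
          a gray
          a black
        i black
        j gray
          j→g: g is gray → back edge
Back edge closes the cycle g → b → d → n → j → g; its vertices are {b, d, g, j, n}.

b, d, g, j, n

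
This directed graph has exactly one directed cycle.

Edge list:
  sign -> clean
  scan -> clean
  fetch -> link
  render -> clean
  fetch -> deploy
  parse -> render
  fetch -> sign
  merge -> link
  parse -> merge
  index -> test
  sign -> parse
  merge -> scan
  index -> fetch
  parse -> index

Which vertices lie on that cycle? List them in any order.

DFS with gray/black marking from parse:
parse gray
  index gray
    test gray
    test black
    fetch gray
      link gray
      link black
      deploy gray
      deploy black
      sign gray
        sign→parse: parse is gray → back edge
Back edge closes the cycle parse → index → fetch → sign → parse; its vertices are {sign, fetch, index, parse}.

sign, fetch, index, parse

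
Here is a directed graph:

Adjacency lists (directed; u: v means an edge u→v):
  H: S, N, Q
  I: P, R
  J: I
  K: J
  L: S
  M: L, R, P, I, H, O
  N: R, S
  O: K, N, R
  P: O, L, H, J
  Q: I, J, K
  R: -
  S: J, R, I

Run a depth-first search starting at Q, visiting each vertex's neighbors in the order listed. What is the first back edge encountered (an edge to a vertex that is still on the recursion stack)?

DFS from Q (visiting each vertex's neighbors in the order listed); mark gray on enter, black on exit:
Q gray
  I gray
    P gray
      O gray
        K gray
          J gray
            J→I: I is gray → back edge
First back edge: J → I.

J->I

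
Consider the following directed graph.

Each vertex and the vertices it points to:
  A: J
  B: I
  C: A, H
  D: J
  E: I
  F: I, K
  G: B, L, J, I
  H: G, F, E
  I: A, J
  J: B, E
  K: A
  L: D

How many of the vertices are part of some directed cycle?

A vertex is on a directed cycle iff it belongs to a strongly connected component of size ≥ 2 (or has a self-loop).
The vertices on cycles are {A, B, E, I, J} — 5 in total.

5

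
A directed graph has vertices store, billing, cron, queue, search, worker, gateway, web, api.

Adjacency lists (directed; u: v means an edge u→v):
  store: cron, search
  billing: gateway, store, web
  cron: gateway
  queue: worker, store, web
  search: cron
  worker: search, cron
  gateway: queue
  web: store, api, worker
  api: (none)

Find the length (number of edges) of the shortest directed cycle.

4

For each vertex v, BFS finds the shortest path from v back to v.
The shortest such closed walk is gateway → queue → worker → cron → gateway, length 4.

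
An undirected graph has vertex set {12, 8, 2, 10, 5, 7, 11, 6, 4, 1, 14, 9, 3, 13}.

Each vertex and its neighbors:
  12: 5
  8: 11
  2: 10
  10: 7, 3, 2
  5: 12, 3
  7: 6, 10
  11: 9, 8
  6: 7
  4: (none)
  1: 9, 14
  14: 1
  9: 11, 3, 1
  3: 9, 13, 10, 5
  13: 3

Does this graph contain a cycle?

No

DFS, tracking each vertex's parent; an edge to a visited non-parent vertex closes a cycle.
Start from 4:
visit 4 (parent –)
visit 12 (parent –)
  visit 5 (parent 12)
    5–12: parent, skip
    visit 3 (parent 5)
      visit 9 (parent 3)
        visit 11 (parent 9)
          11–9: parent, skip
          visit 8 (parent 11)
            8–11: parent, skip
        9–3: parent, skip
        visit 1 (parent 9)
          1–9: parent, skip
          visit 14 (parent 1)
            14–1: parent, skip
      visit 13 (parent 3)
        13–3: parent, skip
      visit 10 (parent 3)
        visit 7 (parent 10)
          visit 6 (parent 7)
            6–7: parent, skip
          7–10: parent, skip
        10–3: parent, skip
        visit 2 (parent 10)
          2–10: parent, skip
      3–5: parent, skip
No non-parent visited neighbor found — the graph is a forest.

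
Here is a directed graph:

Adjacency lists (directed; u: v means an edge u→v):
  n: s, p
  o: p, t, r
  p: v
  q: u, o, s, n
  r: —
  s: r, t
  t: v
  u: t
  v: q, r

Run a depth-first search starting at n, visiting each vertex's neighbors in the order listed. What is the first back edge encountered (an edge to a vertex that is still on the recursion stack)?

u->t

DFS from n (visiting each vertex's neighbors in the order listed); mark gray on enter, black on exit:
n gray
  s gray
    r gray
    r black
    t gray
      v gray
        q gray
          u gray
            u→t: t is gray → back edge
First back edge: u → t.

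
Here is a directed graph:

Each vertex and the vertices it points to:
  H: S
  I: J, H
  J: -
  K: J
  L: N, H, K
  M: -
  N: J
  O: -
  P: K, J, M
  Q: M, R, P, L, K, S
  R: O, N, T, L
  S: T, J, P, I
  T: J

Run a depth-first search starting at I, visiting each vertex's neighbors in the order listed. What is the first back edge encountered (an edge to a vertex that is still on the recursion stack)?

S→I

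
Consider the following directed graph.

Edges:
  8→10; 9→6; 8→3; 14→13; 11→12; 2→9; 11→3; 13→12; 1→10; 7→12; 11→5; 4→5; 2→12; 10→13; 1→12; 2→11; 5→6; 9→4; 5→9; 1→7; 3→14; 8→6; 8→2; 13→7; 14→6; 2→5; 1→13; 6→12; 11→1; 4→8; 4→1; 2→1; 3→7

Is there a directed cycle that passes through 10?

No

10 lies on a cycle iff there is a path from 10 back to itself.
Exploring from 10, it never reaches itself; equivalently, its strongly connected component is a singleton.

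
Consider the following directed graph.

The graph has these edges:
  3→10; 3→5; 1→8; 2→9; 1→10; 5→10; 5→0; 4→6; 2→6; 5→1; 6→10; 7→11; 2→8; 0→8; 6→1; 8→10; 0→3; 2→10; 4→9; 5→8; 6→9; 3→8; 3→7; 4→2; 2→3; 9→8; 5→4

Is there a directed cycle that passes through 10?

10 lies on a cycle iff there is a path from 10 back to itself.
Exploring from 10, it never reaches itself; equivalently, its strongly connected component is a singleton.

No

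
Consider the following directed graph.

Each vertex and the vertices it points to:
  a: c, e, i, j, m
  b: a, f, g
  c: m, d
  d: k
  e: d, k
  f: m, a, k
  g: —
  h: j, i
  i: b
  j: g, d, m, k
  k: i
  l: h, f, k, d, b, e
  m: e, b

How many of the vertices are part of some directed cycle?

10

A vertex is on a directed cycle iff it belongs to a strongly connected component of size ≥ 2 (or has a self-loop).
The vertices on cycles are {a, b, c, d, e, f, i, j, k, m} — 10 in total.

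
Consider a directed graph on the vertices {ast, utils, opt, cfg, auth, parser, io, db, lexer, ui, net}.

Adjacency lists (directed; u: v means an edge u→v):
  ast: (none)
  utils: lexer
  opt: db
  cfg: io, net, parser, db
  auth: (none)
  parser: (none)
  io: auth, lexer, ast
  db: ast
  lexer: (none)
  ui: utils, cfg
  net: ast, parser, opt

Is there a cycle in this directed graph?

No

DFS with white/gray/black marking, starting from opt:
opt gray
  db gray
    ast gray
    ast black
  db black
opt black
utils gray
  lexer gray
  lexer black
utils black
cfg gray
  io gray
    auth gray
    auth black
    io→lexer: lexer black — skip
    io→ast: ast black — skip
  io black
  net gray
    net→ast: ast black — skip
    parser gray
    parser black
    net→opt: opt black — skip
  net black
  cfg→parser: parser black — skip
  cfg→db: db black — skip
cfg black
ui gray
  ui→utils: utils black — skip
  ui→cfg: cfg black — skip
ui black
Every edge goes to a white or black vertex — no back edge, so the graph is acyclic.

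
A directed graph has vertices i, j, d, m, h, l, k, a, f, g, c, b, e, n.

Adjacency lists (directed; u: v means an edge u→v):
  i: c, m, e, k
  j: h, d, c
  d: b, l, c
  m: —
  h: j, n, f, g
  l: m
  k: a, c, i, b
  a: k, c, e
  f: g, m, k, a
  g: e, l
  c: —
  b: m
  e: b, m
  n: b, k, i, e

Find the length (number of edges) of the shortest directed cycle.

For each vertex v, BFS finds the shortest path from v back to v.
The shortest such closed walk is h → j → h, length 2.

2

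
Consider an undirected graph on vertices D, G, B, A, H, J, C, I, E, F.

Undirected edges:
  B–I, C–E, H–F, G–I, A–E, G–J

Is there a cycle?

No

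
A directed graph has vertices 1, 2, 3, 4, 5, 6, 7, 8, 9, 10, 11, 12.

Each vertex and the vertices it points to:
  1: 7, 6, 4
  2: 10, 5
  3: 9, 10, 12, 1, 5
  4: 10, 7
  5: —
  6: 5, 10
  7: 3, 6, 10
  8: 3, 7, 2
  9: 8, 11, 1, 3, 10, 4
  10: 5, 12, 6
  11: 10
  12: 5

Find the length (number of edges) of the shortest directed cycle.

2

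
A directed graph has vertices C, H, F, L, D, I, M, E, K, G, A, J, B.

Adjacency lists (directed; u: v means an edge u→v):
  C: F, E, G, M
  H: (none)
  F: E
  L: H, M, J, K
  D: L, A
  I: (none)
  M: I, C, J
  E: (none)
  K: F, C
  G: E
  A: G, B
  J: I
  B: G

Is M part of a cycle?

M is on a cycle iff M can reach itself via ≥1 edge.
M → C → M — yes.

Yes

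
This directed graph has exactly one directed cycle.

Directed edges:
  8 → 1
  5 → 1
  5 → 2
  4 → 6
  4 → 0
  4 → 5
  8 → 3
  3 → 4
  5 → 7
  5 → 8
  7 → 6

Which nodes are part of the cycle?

DFS with gray/black marking from 3:
3 gray
  4 gray
    6 gray
    6 black
    0 gray
    0 black
    5 gray
      8 gray
        1 gray
        1 black
        8→3: 3 is gray → back edge
Back edge closes the cycle 3 → 4 → 5 → 8 → 3; its vertices are {3, 4, 5, 8}.

3, 4, 5, 8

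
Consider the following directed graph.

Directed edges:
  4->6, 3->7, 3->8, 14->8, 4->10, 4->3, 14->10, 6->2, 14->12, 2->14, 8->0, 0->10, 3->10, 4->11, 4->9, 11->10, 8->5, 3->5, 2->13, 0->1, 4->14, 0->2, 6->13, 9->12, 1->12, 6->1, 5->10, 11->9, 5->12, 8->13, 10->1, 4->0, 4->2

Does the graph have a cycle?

DFS with white/gray/black marking, starting from 14:
14 gray
  8 gray
    0 gray
      1 gray
        12 gray
        12 black
      1 black
      2 gray
        2→14: 14 is gray → back edge
Back edge found, so a cycle exists: 14 → 8 → 0 → 2 → 14.

Yes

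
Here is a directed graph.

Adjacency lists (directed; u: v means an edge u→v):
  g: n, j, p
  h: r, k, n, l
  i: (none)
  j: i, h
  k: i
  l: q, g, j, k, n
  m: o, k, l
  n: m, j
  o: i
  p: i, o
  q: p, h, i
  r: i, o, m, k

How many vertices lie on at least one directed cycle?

A vertex is on a directed cycle iff it belongs to a strongly connected component of size ≥ 2 (or has a self-loop).
The vertices on cycles are {g, h, j, l, m, n, q, r} — 8 in total.

8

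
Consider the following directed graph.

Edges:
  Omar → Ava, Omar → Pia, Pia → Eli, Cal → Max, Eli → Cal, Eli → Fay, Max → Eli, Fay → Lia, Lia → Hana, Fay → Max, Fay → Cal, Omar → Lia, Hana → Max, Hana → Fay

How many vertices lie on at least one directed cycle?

6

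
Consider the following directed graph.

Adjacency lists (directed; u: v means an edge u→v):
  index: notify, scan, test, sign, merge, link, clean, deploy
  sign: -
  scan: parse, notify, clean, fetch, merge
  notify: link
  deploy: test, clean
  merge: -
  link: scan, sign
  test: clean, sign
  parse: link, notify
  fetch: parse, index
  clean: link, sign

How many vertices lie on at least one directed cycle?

A vertex is on a directed cycle iff it belongs to a strongly connected component of size ≥ 2 (or has a self-loop).
The vertices on cycles are {link, scan, test, clean, fetch, index, parse, deploy, notify} — 9 in total.

9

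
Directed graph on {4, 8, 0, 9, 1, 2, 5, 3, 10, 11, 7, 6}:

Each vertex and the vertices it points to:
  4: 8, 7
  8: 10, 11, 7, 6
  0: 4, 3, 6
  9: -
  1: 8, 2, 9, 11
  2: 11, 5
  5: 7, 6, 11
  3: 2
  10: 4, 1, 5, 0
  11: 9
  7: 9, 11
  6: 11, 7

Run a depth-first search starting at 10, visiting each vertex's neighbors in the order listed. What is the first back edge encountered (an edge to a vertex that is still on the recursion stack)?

8->10

DFS from 10 (visiting each vertex's neighbors in the order listed); mark gray on enter, black on exit:
10 gray
  4 gray
    8 gray
      8→10: 10 is gray → back edge
First back edge: 8 → 10.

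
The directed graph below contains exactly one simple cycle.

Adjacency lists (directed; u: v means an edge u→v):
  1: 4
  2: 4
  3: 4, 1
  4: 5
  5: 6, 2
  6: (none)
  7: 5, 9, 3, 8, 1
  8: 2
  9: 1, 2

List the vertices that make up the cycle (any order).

2, 4, 5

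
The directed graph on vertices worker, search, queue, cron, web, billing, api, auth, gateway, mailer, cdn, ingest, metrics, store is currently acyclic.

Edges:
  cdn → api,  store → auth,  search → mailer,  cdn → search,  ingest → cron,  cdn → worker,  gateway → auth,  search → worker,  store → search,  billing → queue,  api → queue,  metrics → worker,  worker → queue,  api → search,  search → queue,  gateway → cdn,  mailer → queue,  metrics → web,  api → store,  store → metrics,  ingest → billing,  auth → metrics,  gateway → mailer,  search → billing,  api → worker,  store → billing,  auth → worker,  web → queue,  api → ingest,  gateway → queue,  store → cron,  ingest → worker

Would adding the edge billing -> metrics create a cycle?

No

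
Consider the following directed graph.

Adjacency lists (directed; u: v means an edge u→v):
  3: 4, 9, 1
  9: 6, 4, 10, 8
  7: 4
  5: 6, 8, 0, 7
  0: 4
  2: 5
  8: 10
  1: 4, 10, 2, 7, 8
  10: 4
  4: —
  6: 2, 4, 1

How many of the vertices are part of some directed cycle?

A vertex is on a directed cycle iff it belongs to a strongly connected component of size ≥ 2 (or has a self-loop).
The vertices on cycles are {1, 2, 5, 6} — 4 in total.

4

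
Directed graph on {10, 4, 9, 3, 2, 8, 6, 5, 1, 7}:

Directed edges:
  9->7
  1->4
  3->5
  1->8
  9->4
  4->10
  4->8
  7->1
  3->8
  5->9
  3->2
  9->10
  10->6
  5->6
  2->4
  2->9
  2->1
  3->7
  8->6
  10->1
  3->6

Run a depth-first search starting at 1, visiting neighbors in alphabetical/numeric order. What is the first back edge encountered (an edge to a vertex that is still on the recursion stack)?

10→1

DFS from 1 (visiting neighbors in alphabetical/numeric order); mark gray on enter, black on exit:
1 gray
  4 gray
    8 gray
      6 gray
      6 black
    8 black
    10 gray
      10→1: 1 is gray → back edge
First back edge: 10 → 1.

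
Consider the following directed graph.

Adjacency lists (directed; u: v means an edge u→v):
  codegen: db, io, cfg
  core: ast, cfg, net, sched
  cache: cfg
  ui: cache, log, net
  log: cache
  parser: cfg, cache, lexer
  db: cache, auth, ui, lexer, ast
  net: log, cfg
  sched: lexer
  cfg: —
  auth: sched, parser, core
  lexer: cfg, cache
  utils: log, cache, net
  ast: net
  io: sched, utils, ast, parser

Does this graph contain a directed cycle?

No

DFS with white/gray/black marking, starting from io:
io gray
  sched gray
    lexer gray
      cfg gray
      cfg black
      cache gray
        cache→cfg: cfg black — skip
      cache black
    lexer black
  sched black
  utils gray
    log gray
      log→cache: cache black — skip
    log black
    utils→cache: cache black — skip
    net gray
      net→log: log black — skip
      net→cfg: cfg black — skip
    net black
  utils black
  ast gray
    ast→net: net black — skip
  ast black
  parser gray
    parser→cfg: cfg black — skip
    parser→cache: cache black — skip
    parser→lexer: lexer black — skip
  parser black
io black
codegen gray
  db gray
    db→cache: cache black — skip
    auth gray
      auth→sched: sched black — skip
      auth→parser: parser black — skip
      core gray
        core→ast: ast black — skip
        core→cfg: cfg black — skip
        core→net: net black — skip
        core→sched: sched black — skip
      core black
    auth black
    ui gray
      ui→cache: cache black — skip
      ui→log: log black — skip
      ui→net: net black — skip
    ui black
    db→lexer: lexer black — skip
    db→ast: ast black — skip
  db black
  codegen→io: io black — skip
  codegen→cfg: cfg black — skip
codegen black
Every edge goes to a white or black vertex — no back edge, so the graph is acyclic.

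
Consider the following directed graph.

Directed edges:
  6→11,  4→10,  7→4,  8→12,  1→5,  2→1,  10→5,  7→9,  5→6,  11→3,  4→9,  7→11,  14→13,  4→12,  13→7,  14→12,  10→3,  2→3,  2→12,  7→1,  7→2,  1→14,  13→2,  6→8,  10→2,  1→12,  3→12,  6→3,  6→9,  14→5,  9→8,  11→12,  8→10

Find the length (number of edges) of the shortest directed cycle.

4

For each vertex v, BFS finds the shortest path from v back to v.
The shortest such closed walk is 7 → 1 → 14 → 13 → 7, length 4.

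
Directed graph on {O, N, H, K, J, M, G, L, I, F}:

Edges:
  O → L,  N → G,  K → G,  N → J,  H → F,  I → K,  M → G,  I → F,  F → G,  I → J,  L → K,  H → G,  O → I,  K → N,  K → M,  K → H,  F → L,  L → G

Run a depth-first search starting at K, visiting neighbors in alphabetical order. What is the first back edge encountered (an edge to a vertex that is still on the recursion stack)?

L->K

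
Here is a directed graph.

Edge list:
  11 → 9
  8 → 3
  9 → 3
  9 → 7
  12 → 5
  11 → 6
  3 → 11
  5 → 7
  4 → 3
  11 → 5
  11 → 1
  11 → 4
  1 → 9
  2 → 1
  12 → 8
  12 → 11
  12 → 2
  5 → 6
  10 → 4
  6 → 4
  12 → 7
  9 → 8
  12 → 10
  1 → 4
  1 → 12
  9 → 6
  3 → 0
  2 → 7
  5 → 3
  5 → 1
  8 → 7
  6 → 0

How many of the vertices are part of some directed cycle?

A vertex is on a directed cycle iff it belongs to a strongly connected component of size ≥ 2 (or has a self-loop).
The vertices on cycles are {1, 2, 3, 4, 5, 6, 8, 9, 10, 11, 12} — 11 in total.

11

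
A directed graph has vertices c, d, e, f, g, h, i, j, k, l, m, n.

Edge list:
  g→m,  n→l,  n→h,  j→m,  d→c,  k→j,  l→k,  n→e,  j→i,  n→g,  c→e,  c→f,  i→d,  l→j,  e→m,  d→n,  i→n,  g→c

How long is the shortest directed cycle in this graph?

4

For each vertex v, BFS finds the shortest path from v back to v.
The shortest such closed walk is i → n → l → j → i, length 4.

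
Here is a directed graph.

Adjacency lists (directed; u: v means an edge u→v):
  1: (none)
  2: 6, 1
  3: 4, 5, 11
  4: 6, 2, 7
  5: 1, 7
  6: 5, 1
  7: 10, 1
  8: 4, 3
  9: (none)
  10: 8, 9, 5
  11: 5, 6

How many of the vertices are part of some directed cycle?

A vertex is on a directed cycle iff it belongs to a strongly connected component of size ≥ 2 (or has a self-loop).
The vertices on cycles are {2, 3, 4, 5, 6, 7, 8, 10, 11} — 9 in total.

9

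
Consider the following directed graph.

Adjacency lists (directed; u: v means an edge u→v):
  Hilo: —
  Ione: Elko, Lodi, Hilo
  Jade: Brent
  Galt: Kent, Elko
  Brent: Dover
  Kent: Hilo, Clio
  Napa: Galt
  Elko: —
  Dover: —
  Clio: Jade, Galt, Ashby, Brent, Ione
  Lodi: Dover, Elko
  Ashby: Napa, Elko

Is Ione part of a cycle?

Ione lies on a cycle iff there is a path from Ione back to itself.
Exploring from Ione, it never reaches itself; equivalently, its strongly connected component is a singleton.

No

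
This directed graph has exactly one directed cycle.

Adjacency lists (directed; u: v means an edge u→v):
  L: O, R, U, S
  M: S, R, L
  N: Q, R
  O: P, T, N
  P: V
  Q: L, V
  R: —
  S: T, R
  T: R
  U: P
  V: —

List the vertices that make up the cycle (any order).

L, N, O, Q

DFS with gray/black marking from L:
L gray
  O gray
    P gray
      V gray
      V black
    P black
    T gray
      R gray
      R black
    T black
    N gray
      Q gray
        Q→L: L is gray → back edge
Back edge closes the cycle L → O → N → Q → L; its vertices are {L, N, O, Q}.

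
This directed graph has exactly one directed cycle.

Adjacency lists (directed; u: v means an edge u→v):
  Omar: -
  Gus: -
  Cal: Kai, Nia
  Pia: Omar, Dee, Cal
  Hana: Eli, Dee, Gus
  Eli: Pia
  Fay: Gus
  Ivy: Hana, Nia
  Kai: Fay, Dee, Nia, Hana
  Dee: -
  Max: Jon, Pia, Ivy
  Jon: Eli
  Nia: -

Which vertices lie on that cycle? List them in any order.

Cal, Eli, Kai, Pia, Hana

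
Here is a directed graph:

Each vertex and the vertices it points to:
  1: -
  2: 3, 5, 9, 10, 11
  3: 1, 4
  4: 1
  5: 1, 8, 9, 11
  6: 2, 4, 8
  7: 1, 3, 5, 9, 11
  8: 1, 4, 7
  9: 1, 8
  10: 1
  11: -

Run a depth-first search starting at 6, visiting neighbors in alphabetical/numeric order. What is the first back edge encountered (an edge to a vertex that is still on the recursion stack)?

7->5

DFS from 6 (visiting neighbors in alphabetical/numeric order); mark gray on enter, black on exit:
6 gray
  2 gray
    3 gray
      1 gray
      1 black
      4 gray
        4→1: 1 black — skip
      4 black
    3 black
    5 gray
      5→1: 1 black — skip
      8 gray
        8→1: 1 black — skip
        8→4: 4 black — skip
        7 gray
          7→1: 1 black — skip
          7→3: 3 black — skip
          7→5: 5 is gray → back edge
First back edge: 7 → 5.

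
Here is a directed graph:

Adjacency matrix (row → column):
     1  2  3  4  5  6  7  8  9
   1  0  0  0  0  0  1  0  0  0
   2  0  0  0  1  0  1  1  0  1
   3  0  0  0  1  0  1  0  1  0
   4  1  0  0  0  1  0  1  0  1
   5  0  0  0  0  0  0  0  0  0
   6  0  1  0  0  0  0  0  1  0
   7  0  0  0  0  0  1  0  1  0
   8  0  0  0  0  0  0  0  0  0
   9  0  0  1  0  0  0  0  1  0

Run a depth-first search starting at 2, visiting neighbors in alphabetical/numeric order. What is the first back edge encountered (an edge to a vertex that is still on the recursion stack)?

6→2

DFS from 2 (visiting neighbors in alphabetical/numeric order); mark gray on enter, black on exit:
2 gray
  4 gray
    1 gray
      6 gray
        6→2: 2 is gray → back edge
First back edge: 6 → 2.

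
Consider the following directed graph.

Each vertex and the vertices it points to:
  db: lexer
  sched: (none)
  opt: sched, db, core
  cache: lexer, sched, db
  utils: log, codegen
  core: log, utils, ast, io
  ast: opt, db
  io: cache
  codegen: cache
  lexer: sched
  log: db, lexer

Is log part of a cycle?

No

log lies on a cycle iff there is a path from log back to itself.
Exploring from log, it never reaches itself; equivalently, its strongly connected component is a singleton.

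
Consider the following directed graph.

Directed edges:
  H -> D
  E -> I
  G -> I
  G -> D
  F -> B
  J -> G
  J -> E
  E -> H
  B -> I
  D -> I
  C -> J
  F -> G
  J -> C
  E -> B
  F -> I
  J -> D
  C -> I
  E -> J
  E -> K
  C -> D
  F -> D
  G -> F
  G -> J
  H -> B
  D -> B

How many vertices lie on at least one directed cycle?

5

A vertex is on a directed cycle iff it belongs to a strongly connected component of size ≥ 2 (or has a self-loop).
The vertices on cycles are {C, E, F, G, J} — 5 in total.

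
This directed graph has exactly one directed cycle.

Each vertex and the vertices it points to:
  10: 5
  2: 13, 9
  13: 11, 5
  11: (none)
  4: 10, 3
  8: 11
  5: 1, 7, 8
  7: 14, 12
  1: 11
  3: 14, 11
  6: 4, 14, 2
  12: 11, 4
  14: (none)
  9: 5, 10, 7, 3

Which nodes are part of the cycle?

4, 5, 7, 10, 12

DFS with gray/black marking from 4:
4 gray
  10 gray
    5 gray
      1 gray
        11 gray
        11 black
      1 black
      7 gray
        14 gray
        14 black
        12 gray
          12→11: 11 black — skip
          12→4: 4 is gray → back edge
Back edge closes the cycle 4 → 10 → 5 → 7 → 12 → 4; its vertices are {4, 5, 7, 10, 12}.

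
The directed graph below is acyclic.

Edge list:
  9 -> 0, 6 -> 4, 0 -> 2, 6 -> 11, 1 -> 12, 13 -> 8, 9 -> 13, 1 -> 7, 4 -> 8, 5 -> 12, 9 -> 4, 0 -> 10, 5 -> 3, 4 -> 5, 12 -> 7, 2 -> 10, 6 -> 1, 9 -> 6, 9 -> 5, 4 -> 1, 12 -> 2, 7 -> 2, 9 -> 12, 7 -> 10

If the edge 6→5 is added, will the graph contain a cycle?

Adding 6→5 creates a cycle iff 5 can already reach 6.
Explore from 5: no path reaches 6. The graph stays acyclic.

No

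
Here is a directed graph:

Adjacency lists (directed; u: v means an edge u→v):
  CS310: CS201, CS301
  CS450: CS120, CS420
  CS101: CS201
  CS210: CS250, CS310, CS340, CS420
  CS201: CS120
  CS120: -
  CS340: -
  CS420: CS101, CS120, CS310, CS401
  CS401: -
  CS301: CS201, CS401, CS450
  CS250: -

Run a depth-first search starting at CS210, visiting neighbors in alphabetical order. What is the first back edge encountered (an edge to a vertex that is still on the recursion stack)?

DFS from CS210 (visiting neighbors in alphabetical order); mark gray on enter, black on exit:
CS210 gray
  CS250 gray
  CS250 black
  CS310 gray
    CS201 gray
      CS120 gray
      CS120 black
    CS201 black
    CS301 gray
      CS301→CS201: CS201 black — skip
      CS401 gray
      CS401 black
      CS450 gray
        CS450→CS120: CS120 black — skip
        CS420 gray
          CS101 gray
            CS101→CS201: CS201 black — skip
          CS101 black
          CS420→CS120: CS120 black — skip
          CS420→CS310: CS310 is gray → back edge
First back edge: CS420 → CS310.

CS420->CS310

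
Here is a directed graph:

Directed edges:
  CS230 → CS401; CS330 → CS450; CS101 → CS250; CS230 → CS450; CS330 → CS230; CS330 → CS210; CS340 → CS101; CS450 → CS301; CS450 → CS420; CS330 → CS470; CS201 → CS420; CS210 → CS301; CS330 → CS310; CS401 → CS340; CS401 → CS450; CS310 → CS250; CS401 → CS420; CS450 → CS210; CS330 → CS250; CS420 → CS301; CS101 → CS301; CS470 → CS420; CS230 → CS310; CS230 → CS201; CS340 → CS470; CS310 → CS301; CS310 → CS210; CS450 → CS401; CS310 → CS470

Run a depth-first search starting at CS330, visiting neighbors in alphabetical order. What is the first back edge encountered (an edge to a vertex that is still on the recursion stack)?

DFS from CS330 (visiting neighbors in alphabetical order); mark gray on enter, black on exit:
CS330 gray
  CS210 gray
    CS301 gray
    CS301 black
  CS210 black
  CS230 gray
    CS201 gray
      CS420 gray
        CS420→CS301: CS301 black — skip
      CS420 black
    CS201 black
    CS310 gray
      CS310→CS210: CS210 black — skip
      CS250 gray
      CS250 black
      CS310→CS301: CS301 black — skip
      CS470 gray
        CS470→CS420: CS420 black — skip
      CS470 black
    CS310 black
    CS401 gray
      CS340 gray
        CS101 gray
          CS101→CS250: CS250 black — skip
          CS101→CS301: CS301 black — skip
        CS101 black
        CS340→CS470: CS470 black — skip
      CS340 black
      CS401→CS420: CS420 black — skip
      CS450 gray
        CS450→CS210: CS210 black — skip
        CS450→CS301: CS301 black — skip
        CS450→CS401: CS401 is gray → back edge
First back edge: CS450 → CS401.

CS450→CS401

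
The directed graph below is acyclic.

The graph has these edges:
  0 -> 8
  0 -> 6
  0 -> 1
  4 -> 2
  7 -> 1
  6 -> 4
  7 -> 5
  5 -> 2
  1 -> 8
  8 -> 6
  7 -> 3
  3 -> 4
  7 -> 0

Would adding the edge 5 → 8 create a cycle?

No

Adding 5→8 creates a cycle iff 8 can already reach 5.
Explore from 8: no path reaches 5. The graph stays acyclic.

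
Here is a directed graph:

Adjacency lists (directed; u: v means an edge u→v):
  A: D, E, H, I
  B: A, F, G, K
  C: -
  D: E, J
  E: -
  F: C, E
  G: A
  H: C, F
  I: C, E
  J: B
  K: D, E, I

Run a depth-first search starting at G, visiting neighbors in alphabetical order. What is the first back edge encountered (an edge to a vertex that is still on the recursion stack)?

B→A

DFS from G (visiting neighbors in alphabetical order); mark gray on enter, black on exit:
G gray
  A gray
    D gray
      E gray
      E black
      J gray
        B gray
          B→A: A is gray → back edge
First back edge: B → A.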